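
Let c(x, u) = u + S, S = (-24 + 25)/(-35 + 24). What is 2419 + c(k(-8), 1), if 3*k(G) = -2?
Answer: 26619/11 ≈ 2419.9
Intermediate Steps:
S = -1/11 (S = 1/(-11) = 1*(-1/11) = -1/11 ≈ -0.090909)
k(G) = -⅔ (k(G) = (⅓)*(-2) = -⅔)
c(x, u) = -1/11 + u (c(x, u) = u - 1/11 = -1/11 + u)
2419 + c(k(-8), 1) = 2419 + (-1/11 + 1) = 2419 + 10/11 = 26619/11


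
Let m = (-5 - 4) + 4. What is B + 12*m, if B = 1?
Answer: -59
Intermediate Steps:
m = -5 (m = -9 + 4 = -5)
B + 12*m = 1 + 12*(-5) = 1 - 60 = -59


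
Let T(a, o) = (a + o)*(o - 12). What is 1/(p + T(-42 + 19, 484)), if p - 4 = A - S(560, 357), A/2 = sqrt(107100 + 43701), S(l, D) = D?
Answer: 72413/15730726639 - 2*sqrt(150801)/47192179917 ≈ 4.5868e-6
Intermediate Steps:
A = 2*sqrt(150801) (A = 2*sqrt(107100 + 43701) = 2*sqrt(150801) ≈ 776.66)
T(a, o) = (-12 + o)*(a + o) (T(a, o) = (a + o)*(-12 + o) = (-12 + o)*(a + o))
p = -353 + 2*sqrt(150801) (p = 4 + (2*sqrt(150801) - 1*357) = 4 + (2*sqrt(150801) - 357) = 4 + (-357 + 2*sqrt(150801)) = -353 + 2*sqrt(150801) ≈ 423.66)
1/(p + T(-42 + 19, 484)) = 1/((-353 + 2*sqrt(150801)) + (484**2 - 12*(-42 + 19) - 12*484 + (-42 + 19)*484)) = 1/((-353 + 2*sqrt(150801)) + (234256 - 12*(-23) - 5808 - 23*484)) = 1/((-353 + 2*sqrt(150801)) + (234256 + 276 - 5808 - 11132)) = 1/((-353 + 2*sqrt(150801)) + 217592) = 1/(217239 + 2*sqrt(150801))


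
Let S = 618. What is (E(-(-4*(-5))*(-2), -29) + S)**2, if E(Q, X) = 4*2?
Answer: 391876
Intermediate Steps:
E(Q, X) = 8
(E(-(-4*(-5))*(-2), -29) + S)**2 = (8 + 618)**2 = 626**2 = 391876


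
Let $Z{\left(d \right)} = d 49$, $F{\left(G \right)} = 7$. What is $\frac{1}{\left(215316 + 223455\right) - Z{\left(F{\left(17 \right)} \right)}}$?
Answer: $\frac{1}{438428} \approx 2.2809 \cdot 10^{-6}$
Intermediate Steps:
$Z{\left(d \right)} = 49 d$
$\frac{1}{\left(215316 + 223455\right) - Z{\left(F{\left(17 \right)} \right)}} = \frac{1}{\left(215316 + 223455\right) - 49 \cdot 7} = \frac{1}{438771 - 343} = \frac{1}{438428}$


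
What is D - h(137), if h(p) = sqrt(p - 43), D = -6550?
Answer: -6550 - sqrt(94) ≈ -6559.7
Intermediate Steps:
h(p) = sqrt(-43 + p)
D - h(137) = -6550 - sqrt(-43 + 137) = -6550 - sqrt(94)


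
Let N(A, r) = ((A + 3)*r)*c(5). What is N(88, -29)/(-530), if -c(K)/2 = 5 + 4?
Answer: -23751/265 ≈ -89.626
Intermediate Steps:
c(K) = -18 (c(K) = -2*(5 + 4) = -2*9 = -18)
N(A, r) = -18*r*(3 + A) (N(A, r) = ((A + 3)*r)*(-18) = ((3 + A)*r)*(-18) = (r*(3 + A))*(-18) = -18*r*(3 + A))
N(88, -29)/(-530) = -18*(-29)*(3 + 88)/(-530) = -18*(-29)*91*(-1/530) = 47502*(-1/530) = -23751/265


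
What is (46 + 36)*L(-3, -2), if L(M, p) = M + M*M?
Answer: 492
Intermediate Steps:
L(M, p) = M + M**2
(46 + 36)*L(-3, -2) = (46 + 36)*(-3*(1 - 3)) = 82*(-3*(-2)) = 82*6 = 492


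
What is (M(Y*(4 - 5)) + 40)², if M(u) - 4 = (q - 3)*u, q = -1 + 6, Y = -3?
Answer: 2500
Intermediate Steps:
q = 5
M(u) = 4 + 2*u (M(u) = 4 + (5 - 3)*u = 4 + 2*u)
(M(Y*(4 - 5)) + 40)² = ((4 + 2*(-3*(4 - 5))) + 40)² = ((4 + 2*(-3*(-1))) + 40)² = ((4 + 2*3) + 40)² = ((4 + 6) + 40)² = (10 + 40)² = 50² = 2500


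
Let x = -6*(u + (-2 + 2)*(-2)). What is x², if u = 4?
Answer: 576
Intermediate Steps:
x = -24 (x = -6*(4 + (-2 + 2)*(-2)) = -6*(4 + 0*(-2)) = -6*(4 + 0) = -6*4 = -24)
x² = (-24)² = 576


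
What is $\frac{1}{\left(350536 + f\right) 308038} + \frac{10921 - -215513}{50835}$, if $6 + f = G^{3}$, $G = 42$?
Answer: $\frac{9872407634510297}{2216380234856380} \approx 4.4543$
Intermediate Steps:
$f = 74082$ ($f = -6 + 42^{3} = -6 + 74088 = 74082$)
$\frac{1}{\left(350536 + f\right) 308038} + \frac{10921 - -215513}{50835} = \frac{1}{\left(350536 + 74082\right) 308038} + \frac{10921 - -215513}{50835} = \frac{1}{424618} \cdot \frac{1}{308038} + \left(10921 + 215513\right) \frac{1}{50835} = \frac{1}{424618} \cdot \frac{1}{308038} + 226434 \cdot \frac{1}{50835} = \frac{1}{130798479484} + \frac{75478}{16945} = \frac{9872407634510297}{2216380234856380}$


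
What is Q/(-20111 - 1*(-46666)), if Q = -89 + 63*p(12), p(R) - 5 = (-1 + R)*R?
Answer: 8542/26555 ≈ 0.32167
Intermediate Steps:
p(R) = 5 + R*(-1 + R) (p(R) = 5 + (-1 + R)*R = 5 + R*(-1 + R))
Q = 8542 (Q = -89 + 63*(5 + 12² - 1*12) = -89 + 63*(5 + 144 - 12) = -89 + 63*137 = -89 + 8631 = 8542)
Q/(-20111 - 1*(-46666)) = 8542/(-20111 - 1*(-46666)) = 8542/(-20111 + 46666) = 8542/26555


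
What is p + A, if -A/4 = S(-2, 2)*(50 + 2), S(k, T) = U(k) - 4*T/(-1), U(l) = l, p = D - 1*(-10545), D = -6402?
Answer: 2895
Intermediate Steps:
p = 4143 (p = -6402 - 1*(-10545) = -6402 + 10545 = 4143)
S(k, T) = k + 4*T (S(k, T) = k - 4*T/(-1) = k - 4*T*(-1) = k - (-4)*T = k + 4*T)
A = -1248 (A = -4*(-2 + 4*2)*(50 + 2) = -4*(-2 + 8)*52 = -24*52 = -4*312 = -1248)
p + A = 4143 - 1248 = 2895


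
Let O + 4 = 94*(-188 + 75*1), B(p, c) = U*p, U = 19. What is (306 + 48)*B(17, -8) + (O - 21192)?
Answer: 82524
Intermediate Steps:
B(p, c) = 19*p
O = -10626 (O = -4 + 94*(-188 + 75*1) = -4 + 94*(-188 + 75) = -4 + 94*(-113) = -4 - 10622 = -10626)
(306 + 48)*B(17, -8) + (O - 21192) = (306 + 48)*(19*17) + (-10626 - 21192) = 354*323 - 31818 = 114342 - 31818 = 82524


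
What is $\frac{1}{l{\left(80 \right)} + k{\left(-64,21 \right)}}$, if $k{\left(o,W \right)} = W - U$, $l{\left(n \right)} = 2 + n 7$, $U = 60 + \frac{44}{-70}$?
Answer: $\frac{35}{18327} \approx 0.0019098$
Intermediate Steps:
$U = \frac{2078}{35}$ ($U = 60 + 44 \left(- \frac{1}{70}\right) = 60 - \frac{22}{35} = \frac{2078}{35} \approx 59.371$)
$l{\left(n \right)} = 2 + 7 n$
$k{\left(o,W \right)} = - \frac{2078}{35} + W$ ($k{\left(o,W \right)} = W - \frac{2078}{35} = - \frac{2078}{35} + W$)
$\frac{1}{l{\left(80 \right)} + k{\left(-64,21 \right)}} = \frac{1}{\left(2 + 7 \cdot 80\right) + \left(- \frac{2078}{35} + 21\right)} = \frac{1}{\left(2 + 560\right) - \frac{1343}{35}} = \frac{1}{562 - \frac{1343}{35}} = \frac{1}{\frac{18327}{35}} = \frac{35}{18327}$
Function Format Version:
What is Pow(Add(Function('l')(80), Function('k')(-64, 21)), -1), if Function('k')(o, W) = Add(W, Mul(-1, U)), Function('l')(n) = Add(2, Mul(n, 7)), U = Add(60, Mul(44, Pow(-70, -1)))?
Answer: Rational(35, 18327) ≈ 0.0019098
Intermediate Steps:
U = Rational(2078, 35) (U = Add(60, Mul(44, Rational(-1, 70))) = Add(60, Rational(-22, 35)) = Rational(2078, 35) ≈ 59.371)
Function('l')(n) = Add(2, Mul(7, n))
Function('k')(o, W) = Add(Rational(-2078, 35), W) (Function('k')(o, W) = Add(W, Mul(-1, Rational(2078, 35))) = Add(W, Rational(-2078, 35)) = Add(Rational(-2078, 35), W))
Pow(Add(Function('l')(80), Function('k')(-64, 21)), -1) = Pow(Add(Add(2, Mul(7, 80)), Add(Rational(-2078, 35), 21)), -1) = Pow(Add(Add(2, 560), Rational(-1343, 35)), -1) = Pow(Add(562, Rational(-1343, 35)), -1) = Pow(Rational(18327, 35), -1) = Rational(35, 18327)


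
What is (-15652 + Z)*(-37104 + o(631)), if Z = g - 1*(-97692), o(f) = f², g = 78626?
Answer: 58009583962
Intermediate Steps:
Z = 176318 (Z = 78626 - 1*(-97692) = 78626 + 97692 = 176318)
(-15652 + Z)*(-37104 + o(631)) = (-15652 + 176318)*(-37104 + 631²) = 160666*(-37104 + 398161) = 160666*361057 = 58009583962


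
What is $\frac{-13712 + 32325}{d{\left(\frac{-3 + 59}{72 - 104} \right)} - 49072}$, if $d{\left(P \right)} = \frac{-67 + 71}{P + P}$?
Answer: $- \frac{130291}{343512} \approx -0.37929$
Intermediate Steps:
$d{\left(P \right)} = \frac{2}{P}$ ($d{\left(P \right)} = \frac{4}{2 P} = 4 \frac{1}{2 P} = \frac{2}{P}$)
$\frac{-13712 + 32325}{d{\left(\frac{-3 + 59}{72 - 104} \right)} - 49072} = \frac{-13712 + 32325}{\frac{2}{\left(-3 + 59\right) \frac{1}{72 - 104}} - 49072} = \frac{18613}{\frac{2}{56 \frac{1}{-32}} - 49072} = \frac{18613}{\frac{2}{56 \left(- \frac{1}{32}\right)} - 49072} = \frac{18613}{\frac{2}{- \frac{7}{4}} - 49072} = \frac{18613}{2 \left(- \frac{4}{7}\right) - 49072} = \frac{18613}{- \frac{8}{7} - 49072} = \frac{18613}{- \frac{343512}{7}} = 18613 \left(- \frac{7}{343512}\right) = - \frac{130291}{343512}$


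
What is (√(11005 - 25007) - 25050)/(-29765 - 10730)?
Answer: 5010/8099 - I*√14002/40495 ≈ 0.6186 - 0.0029221*I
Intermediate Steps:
(√(11005 - 25007) - 25050)/(-29765 - 10730) = (√(-14002) - 25050)/(-40495) = (I*√14002 - 25050)*(-1/40495) = (-25050 + I*√14002)*(-1/40495) = 5010/8099 - I*√14002/40495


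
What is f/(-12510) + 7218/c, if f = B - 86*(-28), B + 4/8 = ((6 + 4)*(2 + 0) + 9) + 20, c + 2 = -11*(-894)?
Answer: 8268109/15374790 ≈ 0.53777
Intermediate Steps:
c = 9832 (c = -2 - 11*(-894) = -2 + 9834 = 9832)
B = 97/2 (B = -1/2 + (((6 + 4)*(2 + 0) + 9) + 20) = -1/2 + ((10*2 + 9) + 20) = -1/2 + ((20 + 9) + 20) = -1/2 + (29 + 20) = -1/2 + 49 = 97/2 ≈ 48.500)
f = 4913/2 (f = 97/2 - 86*(-28) = 97/2 + 2408 = 4913/2 ≈ 2456.5)
f/(-12510) + 7218/c = (4913/2)/(-12510) + 7218/9832 = (4913/2)*(-1/12510) + 7218*(1/9832) = -4913/25020 + 3609/4916 = 8268109/15374790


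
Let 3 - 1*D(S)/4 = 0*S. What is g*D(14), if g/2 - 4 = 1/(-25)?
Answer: 2376/25 ≈ 95.040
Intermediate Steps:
D(S) = 12 (D(S) = 12 - 0*S = 12 - 4*0 = 12 + 0 = 12)
g = 198/25 (g = 8 + 2/(-25) = 8 + 2*(-1/25) = 8 - 2/25 = 198/25 ≈ 7.9200)
g*D(14) = (198/25)*12 = 2376/25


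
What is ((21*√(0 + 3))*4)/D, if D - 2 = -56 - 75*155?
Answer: -28*√3/3893 ≈ -0.012458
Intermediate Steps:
D = -11679 (D = 2 + (-56 - 75*155) = 2 + (-56 - 11625) = 2 - 11681 = -11679)
((21*√(0 + 3))*4)/D = ((21*√(0 + 3))*4)/(-11679) = ((21*√3)*4)*(-1/11679) = (84*√3)*(-1/11679) = -28*√3/3893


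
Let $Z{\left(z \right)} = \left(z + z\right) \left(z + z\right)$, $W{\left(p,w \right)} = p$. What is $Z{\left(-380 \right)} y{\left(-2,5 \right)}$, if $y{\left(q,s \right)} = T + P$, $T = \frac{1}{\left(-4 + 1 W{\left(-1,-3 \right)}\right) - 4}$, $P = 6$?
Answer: $\frac{30612800}{9} \approx 3.4014 \cdot 10^{6}$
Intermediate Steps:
$T = - \frac{1}{9}$ ($T = \frac{1}{\left(-4 + 1 \left(-1\right)\right) - 4} = \frac{1}{\left(-4 - 1\right) - 4} = \frac{1}{-5 - 4} = \frac{1}{-9} = - \frac{1}{9} \approx -0.11111$)
$y{\left(q,s \right)} = \frac{53}{9}$ ($y{\left(q,s \right)} = - \frac{1}{9} + 6 = \frac{53}{9}$)
$Z{\left(z \right)} = 4 z^{2}$ ($Z{\left(z \right)} = 2 z 2 z = 4 z^{2}$)
$Z{\left(-380 \right)} y{\left(-2,5 \right)} = 4 \left(-380\right)^{2} \cdot \frac{53}{9} = 4 \cdot 144400 \cdot \frac{53}{9} = 577600 \cdot \frac{53}{9} = \frac{30612800}{9}$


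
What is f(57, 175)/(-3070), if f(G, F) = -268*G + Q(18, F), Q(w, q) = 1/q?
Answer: 2673299/537250 ≈ 4.9759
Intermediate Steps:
f(G, F) = 1/F - 268*G (f(G, F) = -268*G + 1/F = 1/F - 268*G)
f(57, 175)/(-3070) = (1/175 - 268*57)/(-3070) = (1/175 - 15276)*(-1/3070) = -2673299/175*(-1/3070) = 2673299/537250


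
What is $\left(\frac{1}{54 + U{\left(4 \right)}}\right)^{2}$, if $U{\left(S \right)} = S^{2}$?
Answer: $\frac{1}{4900} \approx 0.00020408$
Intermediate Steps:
$\left(\frac{1}{54 + U{\left(4 \right)}}\right)^{2} = \left(\frac{1}{54 + 4^{2}}\right)^{2} = \left(\frac{1}{54 + 16}\right)^{2} = \left(\frac{1}{70}\right)^{2} = \frac{1}{4900}$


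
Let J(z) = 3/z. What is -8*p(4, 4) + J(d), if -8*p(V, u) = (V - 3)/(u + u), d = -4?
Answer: -5/8 ≈ -0.62500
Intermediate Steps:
p(V, u) = -(-3 + V)/(16*u) (p(V, u) = -(V - 3)/(8*(u + u)) = -(-3 + V)/(8*(2*u)) = -(-3 + V)*1/(2*u)/8 = -(-3 + V)/(16*u))
-8*p(4, 4) + J(d) = -(3 - 1*4)/(2*4) + 3/(-4) = -(3 - 4)/(2*4) + 3*(-¼) = -(-1)/(2*4) - ¾ = -8*(-1/64) - ¾ = ⅛ - ¾ = -5/8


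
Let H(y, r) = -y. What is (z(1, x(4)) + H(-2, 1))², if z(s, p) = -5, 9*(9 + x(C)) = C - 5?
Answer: 9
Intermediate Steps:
x(C) = -86/9 + C/9 (x(C) = -9 + (C - 5)/9 = -9 + (-5 + C)/9 = -9 + (-5/9 + C/9) = -86/9 + C/9)
(z(1, x(4)) + H(-2, 1))² = (-5 - 1*(-2))² = (-5 + 2)² = (-3)² = 9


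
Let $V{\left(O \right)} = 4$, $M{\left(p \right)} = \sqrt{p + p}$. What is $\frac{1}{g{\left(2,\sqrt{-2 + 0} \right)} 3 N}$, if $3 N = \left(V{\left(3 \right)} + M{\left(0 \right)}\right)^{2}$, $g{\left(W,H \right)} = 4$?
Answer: $\frac{1}{64} \approx 0.015625$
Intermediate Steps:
$M{\left(p \right)} = \sqrt{2} \sqrt{p}$ ($M{\left(p \right)} = \sqrt{2 p} = \sqrt{2} \sqrt{p}$)
$N = \frac{16}{3}$ ($N = \frac{\left(4 + \sqrt{2} \sqrt{0}\right)^{2}}{3} = \frac{\left(4 + \sqrt{2} \cdot 0\right)^{2}}{3} = \frac{\left(4 + 0\right)^{2}}{3} = \frac{4^{2}}{3} = \frac{1}{3} \cdot 16 = \frac{16}{3} \approx 5.3333$)
$\frac{1}{g{\left(2,\sqrt{-2 + 0} \right)} 3 N} = \frac{1}{4 \cdot 3 \cdot \frac{16}{3}} = \frac{1}{12 \cdot \frac{16}{3}} = \frac{1}{64}$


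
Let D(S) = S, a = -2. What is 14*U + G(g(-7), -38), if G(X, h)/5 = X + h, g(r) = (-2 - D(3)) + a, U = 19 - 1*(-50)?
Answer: 741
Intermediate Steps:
U = 69 (U = 19 + 50 = 69)
g(r) = -7 (g(r) = (-2 - 1*3) - 2 = (-2 - 3) - 2 = -5 - 2 = -7)
G(X, h) = 5*X + 5*h (G(X, h) = 5*(X + h) = 5*X + 5*h)
14*U + G(g(-7), -38) = 14*69 + (5*(-7) + 5*(-38)) = 966 + (-35 - 190) = 966 - 225 = 741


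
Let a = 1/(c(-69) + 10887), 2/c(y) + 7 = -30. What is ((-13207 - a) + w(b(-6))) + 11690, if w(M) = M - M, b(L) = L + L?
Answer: -611073426/402817 ≈ -1517.0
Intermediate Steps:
c(y) = -2/37 (c(y) = 2/(-7 - 30) = 2/(-37) = 2*(-1/37) = -2/37)
a = 37/402817 (a = 1/(-2/37 + 10887) = 1/(402817/37) = 37/402817 ≈ 9.1853e-5)
b(L) = 2*L
w(M) = 0
((-13207 - a) + w(b(-6))) + 11690 = ((-13207 - 1*37/402817) + 0) + 11690 = ((-13207 - 37/402817) + 0) + 11690 = (-5320004156/402817 + 0) + 11690 = -5320004156/402817 + 11690 = -611073426/402817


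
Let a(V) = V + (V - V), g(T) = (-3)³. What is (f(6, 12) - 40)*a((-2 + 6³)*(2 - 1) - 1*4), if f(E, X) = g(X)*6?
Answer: -42420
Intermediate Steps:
g(T) = -27
a(V) = V (a(V) = V + 0 = V)
f(E, X) = -162 (f(E, X) = -27*6 = -162)
(f(6, 12) - 40)*a((-2 + 6³)*(2 - 1) - 1*4) = (-162 - 40)*((-2 + 6³)*(2 - 1) - 1*4) = -202*((-2 + 216)*1 - 4) = -202*(214*1 - 4) = -202*(214 - 4) = -202*210 = -42420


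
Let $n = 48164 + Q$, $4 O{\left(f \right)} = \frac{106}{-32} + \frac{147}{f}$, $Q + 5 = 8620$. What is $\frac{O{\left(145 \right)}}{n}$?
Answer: $- \frac{5333}{526909120} \approx -1.0121 \cdot 10^{-5}$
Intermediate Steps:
$Q = 8615$ ($Q = -5 + 8620 = 8615$)
$O{\left(f \right)} = - \frac{53}{64} + \frac{147}{4 f}$ ($O{\left(f \right)} = \frac{\frac{106}{-32} + \frac{147}{f}}{4} = \frac{106 \left(- \frac{1}{32}\right) + \frac{147}{f}}{4} = \frac{- \frac{53}{16} + \frac{147}{f}}{4} = - \frac{53}{64} + \frac{147}{4 f}$)
$n = 56779$ ($n = 48164 + 8615 = 56779$)
$\frac{O{\left(145 \right)}}{n} = \frac{\frac{1}{64} \cdot \frac{1}{145} \left(2352 - 7685\right)}{56779} = \frac{1}{64} \cdot \frac{1}{145} \left(2352 - 7685\right) \frac{1}{56779} = \frac{1}{64} \cdot \frac{1}{145} \left(-5333\right) \frac{1}{56779} = \left(- \frac{5333}{9280}\right) \frac{1}{56779} = - \frac{5333}{526909120}$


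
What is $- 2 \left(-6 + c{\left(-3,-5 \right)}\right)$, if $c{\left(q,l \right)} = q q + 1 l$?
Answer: $4$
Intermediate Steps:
$c{\left(q,l \right)} = l + q^{2}$ ($c{\left(q,l \right)} = q^{2} + l = l + q^{2}$)
$- 2 \left(-6 + c{\left(-3,-5 \right)}\right) = - 2 \left(-6 - \left(5 - \left(-3\right)^{2}\right)\right) = - 2 \left(-6 + \left(-5 + 9\right)\right) = - 2 \left(-6 + 4\right) = \left(-2\right) \left(-2\right) = 4$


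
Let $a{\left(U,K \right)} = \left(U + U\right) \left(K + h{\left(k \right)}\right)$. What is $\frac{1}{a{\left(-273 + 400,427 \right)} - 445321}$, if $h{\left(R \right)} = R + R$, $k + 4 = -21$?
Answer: $- \frac{1}{349563} \approx -2.8607 \cdot 10^{-6}$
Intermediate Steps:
$k = -25$ ($k = -4 - 21 = -25$)
$h{\left(R \right)} = 2 R$
$a{\left(U,K \right)} = 2 U \left(-50 + K\right)$ ($a{\left(U,K \right)} = \left(U + U\right) \left(K + 2 \left(-25\right)\right) = 2 U \left(K - 50\right) = 2 U \left(-50 + K\right)$)
$\frac{1}{a{\left(-273 + 400,427 \right)} - 445321} = \frac{1}{2 \left(-273 + 400\right) \left(-50 + 427\right) - 445321} = \frac{1}{2 \cdot 127 \cdot 377 - 445321} = \frac{1}{95758 - 445321} = \frac{1}{-349563} = - \frac{1}{349563}$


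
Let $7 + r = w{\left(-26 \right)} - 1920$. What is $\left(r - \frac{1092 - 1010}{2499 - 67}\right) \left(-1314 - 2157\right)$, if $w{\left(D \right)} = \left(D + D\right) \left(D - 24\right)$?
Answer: $- \frac{2840413017}{1216} \approx -2.3359 \cdot 10^{6}$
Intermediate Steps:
$w{\left(D \right)} = 2 D \left(-24 + D\right)$
$r = 673$ ($r = -7 - \left(1920 + 52 \left(-24 - 26\right)\right) = -7 - \left(1920 + 52 \left(-50\right)\right) = -7 + \left(2600 - 1920\right) = -7 + 680 = 673$)
$\left(r - \frac{1092 - 1010}{2499 - 67}\right) \left(-1314 - 2157\right) = \left(673 - \frac{1092 - 1010}{2499 - 67}\right) \left(-1314 - 2157\right) = \left(673 - \frac{82}{2432}\right) \left(-3471\right) = \left(673 - 82 \cdot \frac{1}{2432}\right) \left(-3471\right) = \left(673 - \frac{41}{1216}\right) \left(-3471\right) = \frac{818327}{1216} \left(-3471\right) = - \frac{2840413017}{1216}$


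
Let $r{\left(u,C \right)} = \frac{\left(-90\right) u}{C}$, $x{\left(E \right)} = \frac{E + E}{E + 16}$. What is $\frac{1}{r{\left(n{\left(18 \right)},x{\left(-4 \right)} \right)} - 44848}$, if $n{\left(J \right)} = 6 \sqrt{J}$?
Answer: $- \frac{5606}{249941663} - \frac{1215 \sqrt{2}}{999766652} \approx -2.4148 \cdot 10^{-5}$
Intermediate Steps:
$x{\left(E \right)} = \frac{2 E}{16 + E}$
$r{\left(u,C \right)} = - \frac{90 u}{C}$
$\frac{1}{r{\left(n{\left(18 \right)},x{\left(-4 \right)} \right)} - 44848} = \frac{1}{- \frac{90 \cdot 6 \sqrt{18}}{2 \left(-4\right) \frac{1}{16 - 4}} - 44848} = \frac{1}{- \frac{90 \cdot 6 \cdot 3 \sqrt{2}}{2 \left(-4\right) \frac{1}{12}} - 44848} = \frac{1}{- \frac{90 \cdot 18 \sqrt{2}}{2 \left(-4\right) \frac{1}{12}} - 44848} = \frac{1}{- \frac{90 \cdot 18 \sqrt{2}}{- \frac{2}{3}} - 44848} = \frac{1}{\left(-90\right) 18 \sqrt{2} \left(- \frac{3}{2}\right) - 44848} = \frac{1}{2430 \sqrt{2} - 44848} = \frac{1}{-44848 + 2430 \sqrt{2}}$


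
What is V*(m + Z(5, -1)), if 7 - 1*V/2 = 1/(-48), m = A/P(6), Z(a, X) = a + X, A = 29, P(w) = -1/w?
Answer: -28645/12 ≈ -2387.1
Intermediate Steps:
Z(a, X) = X + a
m = -174 (m = 29/((-1/6)) = 29/((-1*1/6)) = 29/(-1/6) = 29*(-6) = -174)
V = 337/24 (V = 14 - 2/(-48) = 14 - 2*(-1/48) = 14 + 1/24 = 337/24 ≈ 14.042)
V*(m + Z(5, -1)) = 337*(-174 + (-1 + 5))/24 = 337*(-174 + 4)/24 = (337/24)*(-170) = -28645/12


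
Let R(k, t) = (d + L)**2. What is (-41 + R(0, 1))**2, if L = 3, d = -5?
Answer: 1369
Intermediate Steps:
R(k, t) = 4 (R(k, t) = (-5 + 3)**2 = (-2)**2 = 4)
(-41 + R(0, 1))**2 = (-41 + 4)**2 = (-37)**2 = 1369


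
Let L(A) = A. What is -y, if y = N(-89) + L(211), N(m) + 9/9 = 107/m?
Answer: -18583/89 ≈ -208.80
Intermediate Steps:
N(m) = -1 + 107/m
y = 18583/89 (y = (107 - 1*(-89))/(-89) + 211 = -(107 + 89)/89 + 211 = -1/89*196 + 211 = -196/89 + 211 = 18583/89 ≈ 208.80)
-y = -1*18583/89 = -18583/89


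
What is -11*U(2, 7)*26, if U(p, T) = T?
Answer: -2002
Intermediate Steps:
-11*U(2, 7)*26 = -11*7*26 = -77*26 = -2002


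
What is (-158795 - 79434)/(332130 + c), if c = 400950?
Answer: -238229/733080 ≈ -0.32497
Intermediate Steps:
(-158795 - 79434)/(332130 + c) = (-158795 - 79434)/(332130 + 400950) = -238229/733080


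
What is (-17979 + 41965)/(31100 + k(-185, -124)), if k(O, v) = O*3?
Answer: 23986/30545 ≈ 0.78527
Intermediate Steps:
k(O, v) = 3*O
(-17979 + 41965)/(31100 + k(-185, -124)) = (-17979 + 41965)/(31100 + 3*(-185)) = 23986/(31100 - 555) = 23986/30545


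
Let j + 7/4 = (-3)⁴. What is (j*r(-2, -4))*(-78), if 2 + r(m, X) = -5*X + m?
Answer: -98904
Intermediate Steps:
r(m, X) = -2 + m - 5*X (r(m, X) = -2 + (-5*X + m) = -2 + (m - 5*X) = -2 + m - 5*X)
j = 317/4 (j = -7/4 + (-3)⁴ = -7/4 + 81 = 317/4 ≈ 79.250)
(j*r(-2, -4))*(-78) = (317*(-2 - 2 - 5*(-4))/4)*(-78) = (317*(-2 - 2 + 20)/4)*(-78) = ((317/4)*16)*(-78) = 1268*(-78) = -98904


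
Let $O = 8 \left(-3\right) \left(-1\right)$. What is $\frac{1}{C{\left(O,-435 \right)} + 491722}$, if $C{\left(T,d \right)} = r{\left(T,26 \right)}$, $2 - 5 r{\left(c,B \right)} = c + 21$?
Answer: $\frac{5}{2458567} \approx 2.0337 \cdot 10^{-6}$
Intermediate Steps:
$r{\left(c,B \right)} = - \frac{19}{5} - \frac{c}{5}$ ($r{\left(c,B \right)} = \frac{2}{5} - \frac{c + 21}{5} = \frac{2}{5} - \frac{21 + c}{5} = \frac{2}{5} - \left(\frac{21}{5} + \frac{c}{5}\right) = - \frac{19}{5} - \frac{c}{5}$)
$O = 24$ ($O = \left(-24\right) \left(-1\right) = 24$)
$C{\left(T,d \right)} = - \frac{19}{5} - \frac{T}{5}$
$\frac{1}{C{\left(O,-435 \right)} + 491722} = \frac{1}{\left(- \frac{19}{5} - \frac{24}{5}\right) + 491722} = \frac{1}{- \frac{43}{5} + 491722} = \frac{1}{\frac{2458567}{5}} = \frac{5}{2458567}$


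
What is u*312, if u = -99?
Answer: -30888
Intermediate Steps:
u*312 = -99*312 = -30888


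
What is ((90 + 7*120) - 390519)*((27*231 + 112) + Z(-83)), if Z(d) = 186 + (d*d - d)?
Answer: -5262178623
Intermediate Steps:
Z(d) = 186 + d² - d (Z(d) = 186 + (d² - d) = 186 + d² - d)
((90 + 7*120) - 390519)*((27*231 + 112) + Z(-83)) = ((90 + 7*120) - 390519)*((27*231 + 112) + (186 + (-83)² - 1*(-83))) = ((90 + 840) - 390519)*((6237 + 112) + (186 + 6889 + 83)) = (930 - 390519)*(6349 + 7158) = -389589*13507 = -5262178623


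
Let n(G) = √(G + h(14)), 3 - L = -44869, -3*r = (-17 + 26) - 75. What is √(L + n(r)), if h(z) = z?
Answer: √44878 ≈ 211.84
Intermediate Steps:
r = 22 (r = -((-17 + 26) - 75)/3 = -(9 - 75)/3 = -⅓*(-66) = 22)
L = 44872 (L = 3 - 1*(-44869) = 3 + 44869 = 44872)
n(G) = √(14 + G) (n(G) = √(G + 14) = √(14 + G))
√(L + n(r)) = √(44872 + √(14 + 22)) = √(44872 + √36) = √(44872 + 6) = √44878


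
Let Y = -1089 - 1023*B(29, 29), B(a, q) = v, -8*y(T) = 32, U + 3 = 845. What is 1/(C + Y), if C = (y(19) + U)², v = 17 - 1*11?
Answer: 1/695017 ≈ 1.4388e-6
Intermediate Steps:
U = 842 (U = -3 + 845 = 842)
y(T) = -4 (y(T) = -⅛*32 = -4)
v = 6 (v = 17 - 11 = 6)
C = 702244 (C = (-4 + 842)² = 838² = 702244)
B(a, q) = 6
Y = -7227 (Y = -1089 - 1023*6 = -1089 - 6138 = -7227)
1/(C + Y) = 1/(702244 - 7227) = 1/695017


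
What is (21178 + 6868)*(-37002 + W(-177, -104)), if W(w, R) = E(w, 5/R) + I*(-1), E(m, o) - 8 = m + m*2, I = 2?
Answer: -1052482242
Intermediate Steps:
E(m, o) = 8 + 3*m (E(m, o) = 8 + (m + m*2) = 8 + (m + 2*m) = 8 + 3*m)
W(w, R) = 6 + 3*w (W(w, R) = (8 + 3*w) + 2*(-1) = (8 + 3*w) - 2 = 6 + 3*w)
(21178 + 6868)*(-37002 + W(-177, -104)) = (21178 + 6868)*(-37002 + (6 + 3*(-177))) = 28046*(-37002 + (6 - 531)) = 28046*(-37002 - 525) = 28046*(-37527) = -1052482242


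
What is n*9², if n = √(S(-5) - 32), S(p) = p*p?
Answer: 81*I*√7 ≈ 214.31*I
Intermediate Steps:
S(p) = p²
n = I*√7 (n = √((-5)² - 32) = √(25 - 32) = √(-7) = I*√7 ≈ 2.6458*I)
n*9² = (I*√7)*9² = (I*√7)*81 = 81*I*√7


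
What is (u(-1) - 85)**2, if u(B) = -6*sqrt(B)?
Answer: 7189 + 1020*I ≈ 7189.0 + 1020.0*I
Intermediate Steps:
(u(-1) - 85)**2 = (-6*I - 85)**2 = (-85 - 6*I)**2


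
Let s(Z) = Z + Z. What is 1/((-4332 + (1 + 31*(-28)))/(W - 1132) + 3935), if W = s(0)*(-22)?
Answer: 1132/4459619 ≈ 0.00025383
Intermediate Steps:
s(Z) = 2*Z
W = 0 (W = (2*0)*(-22) = 0*(-22) = 0)
1/((-4332 + (1 + 31*(-28)))/(W - 1132) + 3935) = 1/((-4332 + (1 + 31*(-28)))/(0 - 1132) + 3935) = 1/((-4332 + (1 - 868))/(-1132) + 3935) = 1/((-4332 - 867)*(-1/1132) + 3935) = 1/(-5199*(-1/1132) + 3935) = 1/(5199/1132 + 3935) = 1/(4459619/1132) = 1132/4459619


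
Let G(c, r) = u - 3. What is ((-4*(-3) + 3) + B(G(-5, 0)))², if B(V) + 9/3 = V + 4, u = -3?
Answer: 100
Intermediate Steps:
G(c, r) = -6 (G(c, r) = -3 - 3 = -6)
B(V) = 1 + V (B(V) = -3 + (V + 4) = -3 + (4 + V) = 1 + V)
((-4*(-3) + 3) + B(G(-5, 0)))² = ((-4*(-3) + 3) + (1 - 6))² = ((12 + 3) - 5)² = (15 - 5)² = 10² = 100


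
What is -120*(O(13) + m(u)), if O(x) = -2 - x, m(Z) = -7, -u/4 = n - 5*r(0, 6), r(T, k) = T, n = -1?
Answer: 2640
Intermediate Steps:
u = 4 (u = -4*(-1 - 5*0) = -4*(-1 + 0) = -4*(-1) = 4)
-120*(O(13) + m(u)) = -120*((-2 - 1*13) - 7) = -120*((-2 - 13) - 7) = -120*(-15 - 7) = -120*(-22) = 2640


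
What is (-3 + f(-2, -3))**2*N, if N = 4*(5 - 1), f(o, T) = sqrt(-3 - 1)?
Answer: 80 - 192*I ≈ 80.0 - 192.0*I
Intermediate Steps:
f(o, T) = 2*I (f(o, T) = sqrt(-4) = 2*I)
N = 16 (N = 4*4 = 16)
(-3 + f(-2, -3))**2*N = (-3 + 2*I)**2*16 = 16*(-3 + 2*I)**2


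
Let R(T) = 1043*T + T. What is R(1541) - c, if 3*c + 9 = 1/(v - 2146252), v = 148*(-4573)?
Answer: 13625256762577/8469168 ≈ 1.6088e+6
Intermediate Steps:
v = -676804
c = -25407505/8469168 (c = -3 + 1/(3*(-676804 - 2146252)) = -3 + (⅓)/(-2823056) = -3 + (⅓)*(-1/2823056) = -3 - 1/8469168 = -25407505/8469168 ≈ -3.0000)
R(T) = 1044*T
R(1541) - c = 1044*1541 - 1*(-25407505/8469168) = 1608804 + 25407505/8469168 = 13625256762577/8469168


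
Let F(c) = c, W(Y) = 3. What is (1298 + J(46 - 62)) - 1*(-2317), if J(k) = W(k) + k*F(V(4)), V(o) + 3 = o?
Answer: 3602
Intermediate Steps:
V(o) = -3 + o
J(k) = 3 + k (J(k) = 3 + k*(-3 + 4) = 3 + k*1 = 3 + k)
(1298 + J(46 - 62)) - 1*(-2317) = (1298 + (3 + (46 - 62))) - 1*(-2317) = (1298 + (3 - 16)) + 2317 = (1298 - 13) + 2317 = 1285 + 2317 = 3602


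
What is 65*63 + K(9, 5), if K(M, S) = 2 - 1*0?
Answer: 4097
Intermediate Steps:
K(M, S) = 2 (K(M, S) = 2 + 0 = 2)
65*63 + K(9, 5) = 65*63 + 2 = 4095 + 2 = 4097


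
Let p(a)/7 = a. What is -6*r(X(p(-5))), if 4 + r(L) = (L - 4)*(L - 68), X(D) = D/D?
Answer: -1182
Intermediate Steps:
p(a) = 7*a
X(D) = 1
r(L) = -4 + (-68 + L)*(-4 + L) (r(L) = -4 + (L - 4)*(L - 68) = -4 + (-4 + L)*(-68 + L) = -4 + (-68 + L)*(-4 + L))
-6*r(X(p(-5))) = -6*(268 + 1² - 72*1) = -6*(268 + 1 - 72) = -6*197 = -1182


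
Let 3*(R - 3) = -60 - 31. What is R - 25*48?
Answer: -3682/3 ≈ -1227.3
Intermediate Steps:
R = -82/3 (R = 3 + (-60 - 31)/3 = 3 + (1/3)*(-91) = 3 - 91/3 = -82/3 ≈ -27.333)
R - 25*48 = -82/3 - 25*48 = -82/3 - 1200 = -3682/3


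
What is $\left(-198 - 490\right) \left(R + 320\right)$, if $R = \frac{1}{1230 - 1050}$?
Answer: $- \frac{9907372}{45} \approx -2.2016 \cdot 10^{5}$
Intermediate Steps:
$R = \frac{1}{180} \approx 0.0055556$
$\left(-198 - 490\right) \left(R + 320\right) = \left(-198 - 490\right) \left(\frac{1}{180} + 320\right) = \left(-198 - 490\right) \frac{57601}{180} = \left(-688\right) \frac{57601}{180} = - \frac{9907372}{45}$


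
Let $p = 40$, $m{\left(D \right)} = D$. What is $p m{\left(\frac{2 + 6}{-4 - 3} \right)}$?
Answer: $- \frac{320}{7} \approx -45.714$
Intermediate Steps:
$p m{\left(\frac{2 + 6}{-4 - 3} \right)} = 40 \frac{2 + 6}{-4 - 3} = 40 \frac{8}{-7} = 40 \cdot 8 \left(- \frac{1}{7}\right) = 40 \left(- \frac{8}{7}\right) = - \frac{320}{7}$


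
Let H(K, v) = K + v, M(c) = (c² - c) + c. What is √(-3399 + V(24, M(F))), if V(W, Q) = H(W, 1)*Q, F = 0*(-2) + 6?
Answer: 7*I*√51 ≈ 49.99*I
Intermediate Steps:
F = 6 (F = 0 + 6 = 6)
M(c) = c²
V(W, Q) = Q*(1 + W) (V(W, Q) = (W + 1)*Q = (1 + W)*Q = Q*(1 + W))
√(-3399 + V(24, M(F))) = √(-3399 + 6²*(1 + 24)) = √(-3399 + 36*25) = √(-3399 + 900) = √(-2499) = 7*I*√51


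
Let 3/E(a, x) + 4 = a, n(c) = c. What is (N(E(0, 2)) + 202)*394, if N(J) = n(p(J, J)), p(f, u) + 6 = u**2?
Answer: 619565/8 ≈ 77446.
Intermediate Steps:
p(f, u) = -6 + u**2
E(a, x) = 3/(-4 + a)
N(J) = -6 + J**2
(N(E(0, 2)) + 202)*394 = ((-6 + (3/(-4 + 0))**2) + 202)*394 = ((-6 + (3/(-4))**2) + 202)*394 = ((-6 + (3*(-1/4))**2) + 202)*394 = ((-6 + (-3/4)**2) + 202)*394 = ((-6 + 9/16) + 202)*394 = (-87/16 + 202)*394 = (3145/16)*394 = 619565/8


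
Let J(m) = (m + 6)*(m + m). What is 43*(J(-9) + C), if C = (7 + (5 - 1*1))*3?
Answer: 3741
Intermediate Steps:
J(m) = 2*m*(6 + m) (J(m) = (6 + m)*(2*m) = 2*m*(6 + m))
C = 33 (C = (7 + (5 - 1))*3 = (7 + 4)*3 = 11*3 = 33)
43*(J(-9) + C) = 43*(2*(-9)*(6 - 9) + 33) = 43*(2*(-9)*(-3) + 33) = 43*(54 + 33) = 43*87 = 3741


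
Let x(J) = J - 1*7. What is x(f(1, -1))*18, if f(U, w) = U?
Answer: -108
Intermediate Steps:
x(J) = -7 + J (x(J) = J - 7 = -7 + J)
x(f(1, -1))*18 = (-7 + 1)*18 = -6*18 = -108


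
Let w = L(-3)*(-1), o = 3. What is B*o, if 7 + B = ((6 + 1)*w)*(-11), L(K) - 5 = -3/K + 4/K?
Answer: 1057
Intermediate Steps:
L(K) = 5 + 1/K (L(K) = 5 + (-3/K + 4/K) = 5 + 1/K)
w = -14/3 (w = (5 + 1/(-3))*(-1) = (5 - 1/3)*(-1) = (14/3)*(-1) = -14/3 ≈ -4.6667)
B = 1057/3 (B = -7 + ((6 + 1)*(-14/3))*(-11) = -7 + (7*(-14/3))*(-11) = -7 - 98/3*(-11) = -7 + 1078/3 = 1057/3 ≈ 352.33)
B*o = (1057/3)*3 = 1057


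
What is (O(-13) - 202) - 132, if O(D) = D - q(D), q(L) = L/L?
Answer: -348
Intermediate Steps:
q(L) = 1
O(D) = -1 + D (O(D) = D - 1*1 = D - 1 = -1 + D)
(O(-13) - 202) - 132 = ((-1 - 13) - 202) - 132 = (-14 - 202) - 132 = -216 - 132 = -348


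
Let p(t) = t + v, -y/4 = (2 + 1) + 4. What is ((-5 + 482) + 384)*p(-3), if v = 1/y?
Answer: -10455/4 ≈ -2613.8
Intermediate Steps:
y = -28 (y = -4*((2 + 1) + 4) = -4*(3 + 4) = -4*7 = -28)
v = -1/28 (v = 1/(-28) = -1/28 ≈ -0.035714)
p(t) = -1/28 + t (p(t) = t - 1/28 = -1/28 + t)
((-5 + 482) + 384)*p(-3) = ((-5 + 482) + 384)*(-1/28 - 3) = (477 + 384)*(-85/28) = 861*(-85/28) = -10455/4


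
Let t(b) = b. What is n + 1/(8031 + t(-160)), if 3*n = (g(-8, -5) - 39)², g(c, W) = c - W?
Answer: 4628149/7871 ≈ 588.00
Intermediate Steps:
n = 588 (n = ((-8 - 1*(-5)) - 39)²/3 = ((-8 + 5) - 39)²/3 = (-3 - 39)²/3 = (⅓)*(-42)² = (⅓)*1764 = 588)
n + 1/(8031 + t(-160)) = 588 + 1/(8031 - 160) = 588 + 1/7871 = 4628149/7871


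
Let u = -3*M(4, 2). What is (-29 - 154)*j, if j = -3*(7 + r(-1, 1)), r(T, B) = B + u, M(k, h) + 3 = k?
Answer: 2745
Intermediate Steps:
M(k, h) = -3 + k
u = -3 (u = -3*(-3 + 4) = -3*1 = -3)
r(T, B) = -3 + B (r(T, B) = B - 3 = -3 + B)
j = -15 (j = -3*(7 + (-3 + 1)) = -3*(7 - 2) = -3*5 = -15)
(-29 - 154)*j = (-29 - 154)*(-15) = -183*(-15) = 2745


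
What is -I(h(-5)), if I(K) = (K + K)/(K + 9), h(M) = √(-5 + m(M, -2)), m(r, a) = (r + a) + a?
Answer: -2*√14/(√14 - 9*I) ≈ -0.29474 - 0.70895*I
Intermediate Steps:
m(r, a) = r + 2*a (m(r, a) = (a + r) + a = r + 2*a)
h(M) = √(-9 + M) (h(M) = √(-5 + (M + 2*(-2))) = √(-5 + (M - 4)) = √(-5 + (-4 + M)) = √(-9 + M))
I(K) = 2*K/(9 + K) (I(K) = (2*K)/(9 + K) = 2*K/(9 + K))
-I(h(-5)) = -2*√(-9 - 5)/(9 + √(-9 - 5)) = -2*√(-14)/(9 + √(-14)) = -2*I*√14/(9 + I*√14)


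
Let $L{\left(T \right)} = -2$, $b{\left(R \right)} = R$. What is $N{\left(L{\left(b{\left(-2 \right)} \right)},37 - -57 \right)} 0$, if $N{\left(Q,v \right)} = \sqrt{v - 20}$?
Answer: $0$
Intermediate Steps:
$N{\left(Q,v \right)} = \sqrt{-20 + v}$
$N{\left(L{\left(b{\left(-2 \right)} \right)},37 - -57 \right)} 0 = \sqrt{-20 + \left(37 - -57\right)} 0 = \sqrt{-20 + \left(37 + 57\right)} 0 = \sqrt{-20 + 94} \cdot 0 = \sqrt{74} \cdot 0 = 0$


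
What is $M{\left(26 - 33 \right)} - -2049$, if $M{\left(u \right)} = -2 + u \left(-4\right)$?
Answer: $2075$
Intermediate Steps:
$M{\left(u \right)} = -2 - 4 u$
$M{\left(26 - 33 \right)} - -2049 = \left(-2 - 4 \left(26 - 33\right)\right) - -2049 = \left(-2 - 4 \left(26 - 33\right)\right) + 2049 = \left(-2 - -28\right) + 2049 = \left(-2 + 28\right) + 2049 = 26 + 2049 = 2075$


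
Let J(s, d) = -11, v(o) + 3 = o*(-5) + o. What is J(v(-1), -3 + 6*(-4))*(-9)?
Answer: 99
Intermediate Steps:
v(o) = -3 - 4*o (v(o) = -3 + (o*(-5) + o) = -3 + (-5*o + o) = -3 - 4*o)
J(v(-1), -3 + 6*(-4))*(-9) = -11*(-9) = 99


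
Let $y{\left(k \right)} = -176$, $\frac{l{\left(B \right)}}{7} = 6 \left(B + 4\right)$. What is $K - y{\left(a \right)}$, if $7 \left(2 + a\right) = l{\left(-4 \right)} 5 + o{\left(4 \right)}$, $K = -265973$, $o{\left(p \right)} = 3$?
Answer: $-265797$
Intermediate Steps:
$l{\left(B \right)} = 168 + 42 B$ ($l{\left(B \right)} = 7 \cdot 6 \left(B + 4\right) = 7 \cdot 6 \left(4 + B\right) = 7 \left(24 + 6 B\right) = 168 + 42 B$)
$a = - \frac{11}{7}$ ($a = -2 + \frac{\left(168 + 42 \left(-4\right)\right) 5 + 3}{7} = -2 + \frac{\left(168 - 168\right) 5 + 3}{7} = -2 + \frac{0 \cdot 5 + 3}{7} = -2 + \frac{0 + 3}{7} = -2 + \frac{1}{7} \cdot 3 = -2 + \frac{3}{7} = - \frac{11}{7} \approx -1.5714$)
$K - y{\left(a \right)} = -265973 - -176 = -265973 + 176 = -265797$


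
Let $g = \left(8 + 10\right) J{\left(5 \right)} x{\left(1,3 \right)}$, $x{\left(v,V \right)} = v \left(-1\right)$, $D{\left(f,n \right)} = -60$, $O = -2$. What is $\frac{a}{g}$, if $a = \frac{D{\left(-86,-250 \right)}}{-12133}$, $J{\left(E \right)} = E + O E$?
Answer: $\frac{2}{36399} \approx 5.4947 \cdot 10^{-5}$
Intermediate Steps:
$x{\left(v,V \right)} = - v$
$J{\left(E \right)} = - E$ ($J{\left(E \right)} = E - 2 E = - E$)
$g = 90$ ($g = \left(8 + 10\right) \left(\left(-1\right) 5\right) \left(\left(-1\right) 1\right) = 18 \left(-5\right) \left(-1\right) = \left(-90\right) \left(-1\right) = 90$)
$a = \frac{60}{12133}$ ($a = - \frac{60}{-12133} = \left(-60\right) \left(- \frac{1}{12133}\right) = \frac{60}{12133} \approx 0.0049452$)
$\frac{a}{g} = \frac{60}{12133 \cdot 90} = \frac{60}{12133} \cdot \frac{1}{90} = \frac{2}{36399}$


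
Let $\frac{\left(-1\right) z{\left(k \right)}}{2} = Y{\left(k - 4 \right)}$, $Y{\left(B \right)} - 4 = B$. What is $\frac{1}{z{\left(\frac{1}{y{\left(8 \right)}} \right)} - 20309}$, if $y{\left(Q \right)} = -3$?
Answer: $- \frac{3}{60925} \approx -4.9241 \cdot 10^{-5}$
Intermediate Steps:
$Y{\left(B \right)} = 4 + B$
$z{\left(k \right)} = - 2 k$ ($z{\left(k \right)} = - 2 \left(4 + \left(k - 4\right)\right) = - 2 \left(4 + \left(-4 + k\right)\right) = - 2 k$)
$\frac{1}{z{\left(\frac{1}{y{\left(8 \right)}} \right)} - 20309} = \frac{1}{- \frac{2}{-3} - 20309} = \frac{1}{\left(-2\right) \left(- \frac{1}{3}\right) - 20309} = \frac{1}{\frac{2}{3} - 20309} = \frac{1}{- \frac{60925}{3}} = - \frac{3}{60925}$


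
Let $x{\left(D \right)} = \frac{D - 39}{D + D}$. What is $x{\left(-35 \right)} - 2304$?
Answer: $- \frac{80603}{35} \approx -2302.9$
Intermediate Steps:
$x{\left(D \right)} = \frac{-39 + D}{2 D}$
$x{\left(-35 \right)} - 2304 = \frac{-39 - 35}{2 \left(-35\right)} - 2304 = \frac{1}{2} \left(- \frac{1}{35}\right) \left(-74\right) - 2304 = \frac{37}{35} - 2304 = - \frac{80603}{35}$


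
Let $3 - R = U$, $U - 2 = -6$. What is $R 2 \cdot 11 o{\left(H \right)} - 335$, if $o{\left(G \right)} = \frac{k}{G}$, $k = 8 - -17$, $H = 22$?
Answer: $-160$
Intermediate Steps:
$U = -4$ ($U = 2 - 6 = -4$)
$R = 7$ ($R = 3 - -4 = 3 + 4 = 7$)
$k = 25$ ($k = 8 + 17 = 25$)
$o{\left(G \right)} = \frac{25}{G}$
$R 2 \cdot 11 o{\left(H \right)} - 335 = 7 \cdot 2 \cdot 11 \cdot \frac{25}{22} - 335 = 14 \cdot 11 \cdot 25 \cdot \frac{1}{22} - 335 = 154 \cdot \frac{25}{22} - 335 = 175 - 335 = -160$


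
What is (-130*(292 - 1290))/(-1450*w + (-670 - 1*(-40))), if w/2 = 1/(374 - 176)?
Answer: -642213/3191 ≈ -201.26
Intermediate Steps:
w = 1/99 (w = 2/(374 - 176) = 2/198 = 2*(1/198) = 1/99 ≈ 0.010101)
(-130*(292 - 1290))/(-1450*w + (-670 - 1*(-40))) = (-130*(292 - 1290))/(-1450*1/99 + (-670 - 1*(-40))) = (-130*(-998))/(-1450/99 + (-670 + 40)) = 129740/(-1450/99 - 630) = 129740/(-63820/99) = 129740*(-99/63820) = -642213/3191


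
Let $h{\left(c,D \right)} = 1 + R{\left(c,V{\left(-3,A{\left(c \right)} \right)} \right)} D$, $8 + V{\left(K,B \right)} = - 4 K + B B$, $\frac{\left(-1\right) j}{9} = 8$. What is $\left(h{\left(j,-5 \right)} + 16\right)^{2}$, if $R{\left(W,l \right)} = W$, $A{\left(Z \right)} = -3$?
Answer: $142129$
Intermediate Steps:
$j = -72$ ($j = \left(-9\right) 8 = -72$)
$V{\left(K,B \right)} = -8 + B^{2} - 4 K$ ($V{\left(K,B \right)} = -8 + \left(- 4 K + B B\right) = -8 + \left(- 4 K + B^{2}\right) = -8 + \left(B^{2} - 4 K\right) = -8 + B^{2} - 4 K$)
$h{\left(c,D \right)} = 1 + D c$ ($h{\left(c,D \right)} = 1 + c D = 1 + D c$)
$\left(h{\left(j,-5 \right)} + 16\right)^{2} = \left(\left(1 - -360\right) + 16\right)^{2} = \left(\left(1 + 360\right) + 16\right)^{2} = \left(361 + 16\right)^{2} = 377^{2} = 142129$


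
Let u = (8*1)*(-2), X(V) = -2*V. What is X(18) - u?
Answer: -20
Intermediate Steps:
u = -16 (u = 8*(-2) = -16)
X(18) - u = -2*18 - 1*(-16) = -36 + 16 = -20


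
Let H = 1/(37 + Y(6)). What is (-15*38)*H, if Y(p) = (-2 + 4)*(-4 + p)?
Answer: -570/41 ≈ -13.902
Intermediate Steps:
Y(p) = -8 + 2*p (Y(p) = 2*(-4 + p) = -8 + 2*p)
H = 1/41 (H = 1/(37 + (-8 + 2*6)) = 1/(37 + (-8 + 12)) = 1/(37 + 4) = 1/41 ≈ 0.024390)
(-15*38)*H = -15*38*(1/41) = -570*1/41 = -570/41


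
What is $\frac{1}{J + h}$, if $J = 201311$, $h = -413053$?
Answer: $- \frac{1}{211742} \approx -4.7227 \cdot 10^{-6}$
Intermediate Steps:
$\frac{1}{J + h} = \frac{1}{201311 - 413053} = \frac{1}{-211742} = - \frac{1}{211742}$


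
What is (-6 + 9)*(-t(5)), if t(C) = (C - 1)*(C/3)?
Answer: -20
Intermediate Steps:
t(C) = C*(-1 + C)/3 (t(C) = (-1 + C)*(C*(⅓)) = (-1 + C)*(C/3) = C*(-1 + C)/3)
(-6 + 9)*(-t(5)) = (-6 + 9)*(-5*(-1 + 5)/3) = 3*(-5*4/3) = 3*(-1*20/3) = 3*(-20/3) = -20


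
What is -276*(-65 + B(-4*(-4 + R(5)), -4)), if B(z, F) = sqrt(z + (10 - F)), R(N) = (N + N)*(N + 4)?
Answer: 17940 - 276*I*sqrt(330) ≈ 17940.0 - 5013.8*I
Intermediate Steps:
R(N) = 2*N*(4 + N) (R(N) = (2*N)*(4 + N) = 2*N*(4 + N))
B(z, F) = sqrt(10 + z - F)
-276*(-65 + B(-4*(-4 + R(5)), -4)) = -276*(-65 + sqrt(10 - 4*(-4 + 2*5*(4 + 5)) - 1*(-4))) = -276*(-65 + sqrt(10 - 4*(-4 + 2*5*9) + 4)) = -276*(-65 + sqrt(10 - 4*(-4 + 90) + 4)) = -276*(-65 + sqrt(10 - 4*86 + 4)) = -276*(-65 + sqrt(10 - 344 + 4)) = -276*(-65 + sqrt(-330)) = -276*(-65 + I*sqrt(330)) = 17940 - 276*I*sqrt(330)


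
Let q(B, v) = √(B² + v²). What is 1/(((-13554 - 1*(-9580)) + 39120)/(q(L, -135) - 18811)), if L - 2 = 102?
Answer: -18811/35146 + √29041/35146 ≈ -0.53038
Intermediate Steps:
L = 104 (L = 2 + 102 = 104)
1/(((-13554 - 1*(-9580)) + 39120)/(q(L, -135) - 18811)) = 1/(((-13554 - 1*(-9580)) + 39120)/(√(104² + (-135)²) - 18811)) = 1/(((-13554 + 9580) + 39120)/(√(10816 + 18225) - 18811)) = 1/((-3974 + 39120)/(√29041 - 18811)) = 1/(35146/(-18811 + √29041)) = -18811/35146 + √29041/35146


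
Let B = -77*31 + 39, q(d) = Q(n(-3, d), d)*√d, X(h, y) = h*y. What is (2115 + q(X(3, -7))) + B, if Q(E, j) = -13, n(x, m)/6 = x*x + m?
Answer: -233 - 13*I*√21 ≈ -233.0 - 59.573*I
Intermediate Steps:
n(x, m) = 6*m + 6*x² (n(x, m) = 6*(x*x + m) = 6*(x² + m) = 6*(m + x²) = 6*m + 6*x²)
q(d) = -13*√d
B = -2348 (B = -2387 + 39 = -2348)
(2115 + q(X(3, -7))) + B = (2115 - 13*I*√21) - 2348 = -233 - 13*I*√21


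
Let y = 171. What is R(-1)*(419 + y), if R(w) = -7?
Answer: -4130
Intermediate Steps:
R(-1)*(419 + y) = -7*(419 + 171) = -7*590 = -4130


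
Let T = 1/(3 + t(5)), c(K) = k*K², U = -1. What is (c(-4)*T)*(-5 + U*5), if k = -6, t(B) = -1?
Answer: 480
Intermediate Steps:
c(K) = -6*K²
T = ½ (T = 1/(3 - 1) = 1/2 = ½ ≈ 0.50000)
(c(-4)*T)*(-5 + U*5) = (-6*(-4)²*(½))*(-5 - 1*5) = (-6*16*(½))*(-5 - 5) = -96*½*(-10) = -48*(-10) = 480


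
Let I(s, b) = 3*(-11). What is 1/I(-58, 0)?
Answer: -1/33 ≈ -0.030303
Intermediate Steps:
I(s, b) = -33
1/I(-58, 0) = 1/(-33) = -1/33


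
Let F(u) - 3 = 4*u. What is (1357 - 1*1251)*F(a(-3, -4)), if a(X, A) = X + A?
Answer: -2650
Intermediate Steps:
a(X, A) = A + X
F(u) = 3 + 4*u
(1357 - 1*1251)*F(a(-3, -4)) = (1357 - 1*1251)*(3 + 4*(-4 - 3)) = (1357 - 1251)*(3 + 4*(-7)) = 106*(3 - 28) = 106*(-25) = -2650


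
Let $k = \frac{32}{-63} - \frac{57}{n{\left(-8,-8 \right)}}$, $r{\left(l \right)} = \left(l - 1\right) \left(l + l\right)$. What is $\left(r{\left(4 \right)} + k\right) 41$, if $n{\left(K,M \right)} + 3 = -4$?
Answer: $\frac{81713}{63} \approx 1297.0$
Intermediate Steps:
$n{\left(K,M \right)} = -7$ ($n{\left(K,M \right)} = -3 - 4 = -7$)
$r{\left(l \right)} = 2 l \left(-1 + l\right)$ ($r{\left(l \right)} = \left(-1 + l\right) 2 l = 2 l \left(-1 + l\right)$)
$k = \frac{481}{63}$ ($k = \frac{32}{-63} - \frac{57}{-7} = 32 \left(- \frac{1}{63}\right) - - \frac{57}{7} = - \frac{32}{63} + \frac{57}{7} = \frac{481}{63} \approx 7.6349$)
$\left(r{\left(4 \right)} + k\right) 41 = \left(2 \cdot 4 \left(-1 + 4\right) + \frac{481}{63}\right) 41 = \left(2 \cdot 4 \cdot 3 + \frac{481}{63}\right) 41 = \left(24 + \frac{481}{63}\right) 41 = \frac{1993}{63} \cdot 41 = \frac{81713}{63}$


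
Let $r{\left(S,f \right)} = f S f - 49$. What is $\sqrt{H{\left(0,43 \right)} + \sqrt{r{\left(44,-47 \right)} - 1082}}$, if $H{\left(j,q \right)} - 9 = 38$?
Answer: $\sqrt{47 + \sqrt{96065}} \approx 18.893$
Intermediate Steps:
$H{\left(j,q \right)} = 47$ ($H{\left(j,q \right)} = 9 + 38 = 47$)
$r{\left(S,f \right)} = -49 + S f^{2}$ ($r{\left(S,f \right)} = S f f - 49 = S f^{2} - 49 = -49 + S f^{2}$)
$\sqrt{H{\left(0,43 \right)} + \sqrt{r{\left(44,-47 \right)} - 1082}} = \sqrt{47 + \sqrt{\left(-49 + 44 \left(-47\right)^{2}\right) - 1082}} = \sqrt{47 + \sqrt{\left(-49 + 44 \cdot 2209\right) - 1082}} = \sqrt{47 + \sqrt{\left(-49 + 97196\right) - 1082}} = \sqrt{47 + \sqrt{97147 - 1082}} = \sqrt{47 + \sqrt{96065}}$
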